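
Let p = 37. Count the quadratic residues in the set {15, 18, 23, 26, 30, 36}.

(15/37) = -1 → non-residue.
(18/37) = -1 → non-residue.
(23/37) = -1 → non-residue.
(26/37) = +1 → QR.
(30/37) = +1 → QR.
(36/37) = +1 → QR.
Total quadratic residues among the 6: 3.

3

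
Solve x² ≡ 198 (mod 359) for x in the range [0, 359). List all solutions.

103, 256

Since 359 ≡ 3 (mod 4), a square root of 198 is 198^((359+1)/4) = 198^90 mod 359.
Repeated squaring: 198^2≡73, 198^4≡303, 198^8≡264, 198^16≡50, 198^32≡346, 198^64≡169 (mod 359).
198^90 = 198^(64+16+8+2) ≡ 256 (mod 359).
Check: 256² = 65536 ≡ 198 (mod 359). The two roots are 103 and 256.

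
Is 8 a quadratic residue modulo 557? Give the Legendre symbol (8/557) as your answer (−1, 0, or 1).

-1

Pull out 2^3: since 557 ≡ 5 (mod 8), (2/557) = -1, so (2/557)^3 = -1.
Reached (1/557) = 1. Collecting the sign flips along the way, the symbol is -1.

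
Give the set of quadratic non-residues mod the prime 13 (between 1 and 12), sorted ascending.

2, 5, 6, 7, 8, 11

Square k = 1,…,6 (k and 13−k give the same square):
1²=1, 2²=4, 3²=9, 4²≡3, 5²≡12, 6²≡10 (mod 13).
The residues are {1, 3, 4, 9, 10, 12}; the non-residues are the remaining 6 nonzero classes.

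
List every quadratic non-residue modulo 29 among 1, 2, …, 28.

Square k = 1,…,14 (k and 29−k give the same square):
1²=1, 2²=4, 3²=9, 4²=16, 5²=25, 6²≡7, 7²≡20, 8²≡6, 9²≡23, 10²≡13, 11²≡5, 12²≡28, 13²≡24, 14²≡22 (mod 29).
The residues are {1, 4, 5, 6, 7, 9, 13, 16, 20, 22, 23, 24, 25, 28}; the non-residues are the remaining 14 nonzero classes.

2 3 8 10 11 12 14 15 17 18 19 21 26 27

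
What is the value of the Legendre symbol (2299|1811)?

First reduce: 2299 ≡ 488 (mod 1811).
Pull out 2^3: since 1811 ≡ 3 (mod 8), (2/1811) = -1, so (2/1811)^3 = -1.
Reciprocity: 61 ≡ 1 and 1811 ≡ 3 (mod 4), so (61/1811) = +(1811/61).
Reduce top mod 61: now compute (42/61).
Pull out 2: since 61 ≡ 5 (mod 8), (2/61) = -1.
Reciprocity: 21 ≡ 1 and 61 ≡ 1 (mod 4), so (21/61) = +(61/21).
Reduce top mod 21: now compute (19/21).
Reciprocity: 19 ≡ 3 and 21 ≡ 1 (mod 4), so (19/21) = +(21/19).
Reduce top mod 19: now compute (2/19).
Pull out 2: since 19 ≡ 3 (mod 8), (2/19) = -1.
Reached (1/19) = 1. Collecting the sign flips along the way, the symbol is -1.

-1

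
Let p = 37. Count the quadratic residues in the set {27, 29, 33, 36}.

3

(27/37) = +1 → QR.
(29/37) = -1 → non-residue.
(33/37) = +1 → QR.
(36/37) = +1 → QR.
Total quadratic residues among the 4: 3.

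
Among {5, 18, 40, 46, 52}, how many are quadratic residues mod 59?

2

(5/59) = +1 → QR.
(18/59) = -1 → non-residue.
(40/59) = -1 → non-residue.
(46/59) = +1 → QR.
(52/59) = -1 → non-residue.
Total quadratic residues among the 5: 2.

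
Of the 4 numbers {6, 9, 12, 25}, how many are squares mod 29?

3

(6/29) = +1 → QR.
(9/29) = +1 → QR.
(12/29) = -1 → non-residue.
(25/29) = +1 → QR.
Total quadratic residues among the 4: 3.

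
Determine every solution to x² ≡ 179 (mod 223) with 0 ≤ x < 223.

Since 223 ≡ 3 (mod 4), a square root of 179 is 179^((223+1)/4) = 179^56 mod 223.
Repeated squaring: 179^2≡152, 179^4≡135, 179^8≡162, 179^16≡153, 179^32≡217 (mod 223).
179^56 = 179^(32+16+8) ≡ 25 (mod 223).
Check: 25² = 625 ≡ 179 (mod 223). The two roots are 25 and 198.

25, 198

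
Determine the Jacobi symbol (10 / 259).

Pull out 2: since 259 ≡ 3 (mod 8), (2/259) = -1.
Reciprocity: 5 ≡ 1 and 259 ≡ 3 (mod 4), so (5/259) = +(259/5).
Reduce top mod 5: now compute (4/5).
Pull out 2^2: since 5 ≡ 5 (mod 8), (2/5) = -1, so (2/5)^2 = +1.
Reached (1/5) = 1. Collecting the sign flips along the way, the symbol is -1.

-1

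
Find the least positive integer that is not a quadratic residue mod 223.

(2/223) = +1, so 2 is a residue.
(3/223) = −1, so 3 is the smallest positive non-residue mod 223.

3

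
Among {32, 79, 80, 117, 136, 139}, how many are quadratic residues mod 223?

(32/223) = +1 → QR.
(79/223) = -1 → non-residue.
(80/223) = -1 → non-residue.
(117/223) = -1 → non-residue.
(136/223) = +1 → QR.
(139/223) = +1 → QR.
Total quadratic residues among the 6: 3.

3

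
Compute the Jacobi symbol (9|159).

Reciprocity: 9 ≡ 1 and 159 ≡ 3 (mod 4), so (9/159) = +(159/9).
Reduce top mod 9: now compute (6/9).
Pull out 2: since 9 ≡ 1 (mod 8), (2/9) = +1.
Reciprocity: 3 ≡ 3 and 9 ≡ 1 (mod 4), so (3/9) = +(9/3).
Reduce top mod 3: now compute (0/3).
Top reduces to 0: gcd > 1, so the symbol is 0.

0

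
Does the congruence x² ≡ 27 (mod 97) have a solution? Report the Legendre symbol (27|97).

1

Euler's criterion: (27/97) ≡ 27^48 (mod 97).
27^2 ≡ 50 (mod 97)
27^4 ≡ 75 (mod 97)
27^8 ≡ 96 (mod 97)
27^16 ≡ 1 (mod 97)
27^32 ≡ 1 (mod 97)
27^48 = 27^(32+16) ≡ 1 (mod 97).
Result is 1, so (27/97) = 1.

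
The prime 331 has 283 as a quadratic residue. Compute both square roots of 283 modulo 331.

79, 252

Since 331 ≡ 3 (mod 4), a square root of 283 is 283^((331+1)/4) = 283^83 mod 331.
Repeated squaring: 283^2≡318, 283^4≡169, 283^8≡95, 283^16≡88, 283^32≡131, 283^64≡280 (mod 331).
283^83 = 283^(64+16+2+1) ≡ 79 (mod 331).
Check: 79² = 6241 ≡ 283 (mod 331). The two roots are 79 and 252.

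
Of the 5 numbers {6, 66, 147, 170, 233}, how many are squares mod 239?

4

(6/239) = +1 → QR.
(66/239) = +1 → QR.
(147/239) = +1 → QR.
(170/239) = +1 → QR.
(233/239) = -1 → non-residue.
Total quadratic residues among the 5: 4.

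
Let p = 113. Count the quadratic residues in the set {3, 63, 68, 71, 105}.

2

(3/113) = -1 → non-residue.
(63/113) = +1 → QR.
(68/113) = -1 → non-residue.
(71/113) = -1 → non-residue.
(105/113) = +1 → QR.
Total quadratic residues among the 5: 2.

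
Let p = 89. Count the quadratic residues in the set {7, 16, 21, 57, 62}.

3

(7/89) = -1 → non-residue.
(16/89) = +1 → QR.
(21/89) = +1 → QR.
(57/89) = +1 → QR.
(62/89) = -1 → non-residue.
Total quadratic residues among the 5: 3.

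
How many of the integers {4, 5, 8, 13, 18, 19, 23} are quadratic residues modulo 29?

4

(4/29) = +1 → QR.
(5/29) = +1 → QR.
(8/29) = -1 → non-residue.
(13/29) = +1 → QR.
(18/29) = -1 → non-residue.
(19/29) = -1 → non-residue.
(23/29) = +1 → QR.
Total quadratic residues among the 7: 4.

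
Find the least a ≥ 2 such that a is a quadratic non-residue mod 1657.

5

(2/1657) = +1, so 2 is a residue.
(3/1657) = +1, so 3 is a residue.
(4/1657) = +1, so 4 is a residue.
(5/1657) = −1, so 5 is the smallest positive non-residue mod 1657.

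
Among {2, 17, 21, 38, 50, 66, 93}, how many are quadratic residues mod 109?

(2/109) = -1 → non-residue.
(17/109) = -1 → non-residue.
(21/109) = +1 → QR.
(38/109) = +1 → QR.
(50/109) = -1 → non-residue.
(66/109) = +1 → QR.
(93/109) = +1 → QR.
Total quadratic residues among the 7: 4.

4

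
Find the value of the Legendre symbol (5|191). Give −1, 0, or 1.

1

Reciprocity: 5 ≡ 1 and 191 ≡ 3 (mod 4), so (5/191) = +(191/5).
Reduce top mod 5: now compute (1/5).
Reached (1/5) = 1. Collecting the sign flips along the way, the symbol is +1.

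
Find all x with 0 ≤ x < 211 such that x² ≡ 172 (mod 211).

Since 211 ≡ 3 (mod 4), a square root of 172 is 172^((211+1)/4) = 172^53 mod 211.
Repeated squaring: 172^2≡44, 172^4≡37, 172^8≡103, 172^16≡59, 172^32≡105 (mod 211).
172^53 = 172^(32+16+4+1) ≡ 52 (mod 211).
Check: 52² = 2704 ≡ 172 (mod 211). The two roots are 52 and 159.

52, 159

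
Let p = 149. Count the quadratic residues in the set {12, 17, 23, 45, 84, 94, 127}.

(12/149) = -1 → non-residue.
(17/149) = +1 → QR.
(23/149) = -1 → non-residue.
(45/149) = +1 → QR.
(84/149) = -1 → non-residue.
(94/149) = -1 → non-residue.
(127/149) = +1 → QR.
Total quadratic residues among the 7: 3.

3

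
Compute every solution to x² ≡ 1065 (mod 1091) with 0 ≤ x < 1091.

214, 877

Since 1091 ≡ 3 (mod 4), a square root of 1065 is 1065^((1091+1)/4) = 1065^273 mod 1091.
Repeated squaring: 1065^2≡676, 1065^4≡938, 1065^8≡498, 1065^16≡347, 1065^32≡399, 1065^64≡1006, 1065^128≡679, 1065^256≡639 (mod 1091).
1065^273 = 1065^(256+16+1) ≡ 877 (mod 1091).
Check: 877² = 769129 ≡ 1065 (mod 1091). The two roots are 214 and 877.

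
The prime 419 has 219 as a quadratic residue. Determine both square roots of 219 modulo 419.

122, 297

Since 419 ≡ 3 (mod 4), a square root of 219 is 219^((419+1)/4) = 219^105 mod 419.
Repeated squaring: 219^2≡195, 219^4≡315, 219^8≡341, 219^16≡218, 219^32≡177, 219^64≡323 (mod 419).
219^105 = 219^(64+32+8+1) ≡ 122 (mod 419).
Check: 122² = 14884 ≡ 219 (mod 419). The two roots are 122 and 297.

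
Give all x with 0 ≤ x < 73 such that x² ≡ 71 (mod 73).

12, 61

73 ≡ 1 (mod 4), so we find a root by search.
Trying successive values, 12² = 144 ≡ 71 (mod 73). The other root is 73 − 12 = 61.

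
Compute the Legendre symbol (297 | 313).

Euler's criterion: (297/313) ≡ 297^156 (mod 313).
297^2 ≡ 256 (mod 313)
297^4 ≡ 119 (mod 313)
297^8 ≡ 76 (mod 313)
297^16 ≡ 142 (mod 313)
297^32 ≡ 132 (mod 313)
297^64 ≡ 209 (mod 313)
297^128 ≡ 174 (mod 313)
297^156 = 297^(128+16+8+4) ≡ 1 (mod 313).
Result is 1, so (297/313) = 1.

1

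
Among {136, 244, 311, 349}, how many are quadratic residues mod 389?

(136/389) = -1 → non-residue.
(244/389) = -1 → non-residue.
(311/389) = +1 → QR.
(349/389) = -1 → non-residue.
Total quadratic residues among the 4: 1.

1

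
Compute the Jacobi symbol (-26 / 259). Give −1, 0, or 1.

1

First reduce: -26 ≡ 233 (mod 259).
Reciprocity: 233 ≡ 1 and 259 ≡ 3 (mod 4), so (233/259) = +(259/233).
Reduce top mod 233: now compute (26/233).
Pull out 2: since 233 ≡ 1 (mod 8), (2/233) = +1.
Reciprocity: 13 ≡ 1 and 233 ≡ 1 (mod 4), so (13/233) = +(233/13).
Reduce top mod 13: now compute (12/13).
Pull out 2^2: since 13 ≡ 5 (mod 8), (2/13) = -1, so (2/13)^2 = +1.
Reciprocity: 3 ≡ 3 and 13 ≡ 1 (mod 4), so (3/13) = +(13/3).
Reduce top mod 3: now compute (1/3).
Reached (1/3) = 1. Collecting the sign flips along the way, the symbol is +1.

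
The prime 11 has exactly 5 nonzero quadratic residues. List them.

Square k = 1,…,5 (k and 11−k give the same square):
1²=1, 2²=4, 3²=9, 4²≡5, 5²≡3 (mod 11).
So the quadratic residues mod 11 are {1, 3, 4, 5, 9}.

1, 3, 4, 5, 9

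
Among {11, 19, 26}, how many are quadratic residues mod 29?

0

(11/29) = -1 → non-residue.
(19/29) = -1 → non-residue.
(26/29) = -1 → non-residue.
Total quadratic residues among the 3: 0.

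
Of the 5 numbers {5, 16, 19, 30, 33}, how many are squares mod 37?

3

(5/37) = -1 → non-residue.
(16/37) = +1 → QR.
(19/37) = -1 → non-residue.
(30/37) = +1 → QR.
(33/37) = +1 → QR.
Total quadratic residues among the 5: 3.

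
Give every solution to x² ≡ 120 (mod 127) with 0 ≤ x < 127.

Since 127 ≡ 3 (mod 4), a square root of 120 is 120^((127+1)/4) = 120^32 mod 127.
Repeated squaring: 120^2≡49, 120^4≡115, 120^8≡17, 120^16≡35, 120^32≡82 (mod 127).
120^32 = 120^(32) ≡ 82 (mod 127).
Check: 82² = 6724 ≡ 120 (mod 127). The two roots are 45 and 82.

45, 82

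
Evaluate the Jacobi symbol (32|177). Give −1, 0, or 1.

Pull out 2^5: since 177 ≡ 1 (mod 8), (2/177) = +1, so (2/177)^5 = +1.
Reached (1/177) = 1. Collecting the sign flips along the way, the symbol is +1.

1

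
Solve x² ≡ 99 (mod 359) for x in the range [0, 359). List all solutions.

Since 359 ≡ 3 (mod 4), a square root of 99 is 99^((359+1)/4) = 99^90 mod 359.
Repeated squaring: 99^2≡108, 99^4≡176, 99^8≡102, 99^16≡352, 99^32≡49, 99^64≡247 (mod 359).
99^90 = 99^(64+16+8+2) ≡ 81 (mod 359).
Check: 81² = 6561 ≡ 99 (mod 359). The two roots are 81 and 278.

81, 278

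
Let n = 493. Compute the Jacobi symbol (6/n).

-1

Pull out 2: since 493 ≡ 5 (mod 8), (2/493) = -1.
Reciprocity: 3 ≡ 3 and 493 ≡ 1 (mod 4), so (3/493) = +(493/3).
Reduce top mod 3: now compute (1/3).
Reached (1/3) = 1. Collecting the sign flips along the way, the symbol is -1.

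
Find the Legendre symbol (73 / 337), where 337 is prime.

Euler's criterion: (73/337) ≡ 73^168 (mod 337).
73^2 ≡ 274 (mod 337)
73^4 ≡ 262 (mod 337)
73^8 ≡ 233 (mod 337)
73^16 ≡ 32 (mod 337)
73^32 ≡ 13 (mod 337)
73^64 ≡ 169 (mod 337)
73^128 ≡ 253 (mod 337)
73^168 = 73^(128+32+8) ≡ 336 (mod 337).
Result is 336 ≡ −1, so (73/337) = −1.

-1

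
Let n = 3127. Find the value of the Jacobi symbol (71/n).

Reciprocity: 71 ≡ 3 and 3127 ≡ 3 (mod 4), so (71/3127) = −(3127/71).
Reduce top mod 71: now compute (3/71).
Reciprocity: 3 ≡ 3 and 71 ≡ 3 (mod 4), so (3/71) = −(71/3).
Reduce top mod 3: now compute (2/3).
Pull out 2: since 3 ≡ 3 (mod 8), (2/3) = -1.
Reached (1/3) = 1. Collecting the sign flips along the way, the symbol is -1.

-1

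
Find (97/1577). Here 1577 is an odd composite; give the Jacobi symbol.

Reciprocity: 97 ≡ 1 and 1577 ≡ 1 (mod 4), so (97/1577) = +(1577/97).
Reduce top mod 97: now compute (25/97).
Reciprocity: 25 ≡ 1 and 97 ≡ 1 (mod 4), so (25/97) = +(97/25).
Reduce top mod 25: now compute (22/25).
Pull out 2: since 25 ≡ 1 (mod 8), (2/25) = +1.
Reciprocity: 11 ≡ 3 and 25 ≡ 1 (mod 4), so (11/25) = +(25/11).
Reduce top mod 11: now compute (3/11).
Reciprocity: 3 ≡ 3 and 11 ≡ 3 (mod 4), so (3/11) = −(11/3).
Reduce top mod 3: now compute (2/3).
Pull out 2: since 3 ≡ 3 (mod 8), (2/3) = -1.
Reached (1/3) = 1. Collecting the sign flips along the way, the symbol is +1.

1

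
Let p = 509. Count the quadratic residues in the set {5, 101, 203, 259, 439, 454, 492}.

(5/509) = +1 → QR.
(101/509) = +1 → QR.
(203/509) = -1 → non-residue.
(259/509) = -1 → non-residue.
(439/509) = +1 → QR.
(454/509) = +1 → QR.
(492/509) = +1 → QR.
Total quadratic residues among the 7: 5.

5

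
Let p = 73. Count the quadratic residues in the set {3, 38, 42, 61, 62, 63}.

3

(3/73) = +1 → QR.
(38/73) = +1 → QR.
(42/73) = -1 → non-residue.
(61/73) = +1 → QR.
(62/73) = -1 → non-residue.
(63/73) = -1 → non-residue.
Total quadratic residues among the 6: 3.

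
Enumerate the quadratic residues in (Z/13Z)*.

1 3 4 9 10 12

Square k = 1,…,6 (k and 13−k give the same square):
1²=1, 2²=4, 3²=9, 4²≡3, 5²≡12, 6²≡10 (mod 13).
So the quadratic residues mod 13 are {1, 3, 4, 9, 10, 12}.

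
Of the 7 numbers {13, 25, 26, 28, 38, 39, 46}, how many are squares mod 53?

5

(13/53) = +1 → QR.
(25/53) = +1 → QR.
(26/53) = -1 → non-residue.
(28/53) = +1 → QR.
(38/53) = +1 → QR.
(39/53) = -1 → non-residue.
(46/53) = +1 → QR.
Total quadratic residues among the 7: 5.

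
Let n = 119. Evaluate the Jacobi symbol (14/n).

Pull out 2: since 119 ≡ 7 (mod 8), (2/119) = +1.
Reciprocity: 7 ≡ 3 and 119 ≡ 3 (mod 4), so (7/119) = −(119/7).
Reduce top mod 7: now compute (0/7).
Top reduces to 0: gcd > 1, so the symbol is 0.

0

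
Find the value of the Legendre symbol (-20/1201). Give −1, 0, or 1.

1

First reduce: -20 ≡ 1181 (mod 1201).
Reciprocity: 1181 ≡ 1 and 1201 ≡ 1 (mod 4), so (1181/1201) = +(1201/1181).
Reduce top mod 1181: now compute (20/1181).
Pull out 2^2: since 1181 ≡ 5 (mod 8), (2/1181) = -1, so (2/1181)^2 = +1.
Reciprocity: 5 ≡ 1 and 1181 ≡ 1 (mod 4), so (5/1181) = +(1181/5).
Reduce top mod 5: now compute (1/5).
Reached (1/5) = 1. Collecting the sign flips along the way, the symbol is +1.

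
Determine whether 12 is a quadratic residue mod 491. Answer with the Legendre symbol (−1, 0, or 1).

Pull out 2^2: since 491 ≡ 3 (mod 8), (2/491) = -1, so (2/491)^2 = +1.
Reciprocity: 3 ≡ 3 and 491 ≡ 3 (mod 4), so (3/491) = −(491/3).
Reduce top mod 3: now compute (2/3).
Pull out 2: since 3 ≡ 3 (mod 8), (2/3) = -1.
Reached (1/3) = 1. Collecting the sign flips along the way, the symbol is +1.

1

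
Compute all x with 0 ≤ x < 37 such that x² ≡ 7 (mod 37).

37 ≡ 1 (mod 4), so we find a root by search.
Trying successive values, 9² = 81 ≡ 7 (mod 37). The other root is 37 − 9 = 28.

9, 28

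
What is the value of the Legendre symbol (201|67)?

First reduce: 201 ≡ 0 (mod 67).
Top reduces to 0: gcd > 1, so the symbol is 0.

0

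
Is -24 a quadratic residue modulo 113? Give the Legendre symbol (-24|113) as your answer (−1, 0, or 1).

First reduce: -24 ≡ 89 (mod 113).
Reciprocity: 89 ≡ 1 and 113 ≡ 1 (mod 4), so (89/113) = +(113/89).
Reduce top mod 89: now compute (24/89).
Pull out 2^3: since 89 ≡ 1 (mod 8), (2/89) = +1, so (2/89)^3 = +1.
Reciprocity: 3 ≡ 3 and 89 ≡ 1 (mod 4), so (3/89) = +(89/3).
Reduce top mod 3: now compute (2/3).
Pull out 2: since 3 ≡ 3 (mod 8), (2/3) = -1.
Reached (1/3) = 1. Collecting the sign flips along the way, the symbol is -1.

-1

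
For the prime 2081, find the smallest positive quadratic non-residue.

3

(2/2081) = +1, so 2 is a residue.
(3/2081) = −1, so 3 is the smallest positive non-residue mod 2081.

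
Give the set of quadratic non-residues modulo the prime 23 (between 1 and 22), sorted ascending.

Square k = 1,…,11 (k and 23−k give the same square):
1²=1, 2²=4, 3²=9, 4²=16, 5²≡2, 6²≡13, 7²≡3, 8²≡18, 9²≡12, 10²≡8, 11²≡6 (mod 23).
The residues are {1, 2, 3, 4, 6, 8, 9, 12, 13, 16, 18}; the non-residues are the remaining 11 nonzero classes.

5 7 10 11 14 15 17 19 20 21 22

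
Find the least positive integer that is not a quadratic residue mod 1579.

(2/1579) = −1, so 2 is the smallest positive non-residue mod 1579.

2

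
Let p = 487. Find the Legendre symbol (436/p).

Pull out 2^2: since 487 ≡ 7 (mod 8), (2/487) = +1, so (2/487)^2 = +1.
Reciprocity: 109 ≡ 1 and 487 ≡ 3 (mod 4), so (109/487) = +(487/109).
Reduce top mod 109: now compute (51/109).
Reciprocity: 51 ≡ 3 and 109 ≡ 1 (mod 4), so (51/109) = +(109/51).
Reduce top mod 51: now compute (7/51).
Reciprocity: 7 ≡ 3 and 51 ≡ 3 (mod 4), so (7/51) = −(51/7).
Reduce top mod 7: now compute (2/7).
Pull out 2: since 7 ≡ 7 (mod 8), (2/7) = +1.
Reached (1/7) = 1. Collecting the sign flips along the way, the symbol is -1.

-1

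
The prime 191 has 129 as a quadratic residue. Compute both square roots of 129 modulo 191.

Since 191 ≡ 3 (mod 4), a square root of 129 is 129^((191+1)/4) = 129^48 mod 191.
Repeated squaring: 129^2≡24, 129^4≡3, 129^8≡9, 129^16≡81, 129^32≡67 (mod 191).
129^48 = 129^(32+16) ≡ 79 (mod 191).
Check: 79² = 6241 ≡ 129 (mod 191). The two roots are 79 and 112.

79, 112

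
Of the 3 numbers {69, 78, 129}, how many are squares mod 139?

(69/139) = +1 → QR.
(78/139) = +1 → QR.
(129/139) = +1 → QR.
Total quadratic residues among the 3: 3.

3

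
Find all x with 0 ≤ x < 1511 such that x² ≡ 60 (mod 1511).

Since 1511 ≡ 3 (mod 4), a square root of 60 is 60^((1511+1)/4) = 60^378 mod 1511.
Repeated squaring: 60^2≡578, 60^4≡153, 60^8≡744, 60^16≡510, 60^32≡208, 60^64≡956, 60^128≡1292, 60^256≡1120 (mod 1511).
60^378 = 60^(256+64+32+16+8+2) ≡ 1051 (mod 1511).
Check: 1051² = 1104601 ≡ 60 (mod 1511). The two roots are 460 and 1051.

460, 1051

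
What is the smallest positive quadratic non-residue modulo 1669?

2

(2/1669) = −1, so 2 is the smallest positive non-residue mod 1669.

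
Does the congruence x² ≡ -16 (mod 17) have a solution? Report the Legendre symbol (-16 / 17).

First reduce: -16 ≡ 1 (mod 17).
Reached (1/17) = 1. Collecting the sign flips along the way, the symbol is +1.

1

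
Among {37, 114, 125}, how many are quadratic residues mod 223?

1

(37/223) = +1 → QR.
(114/223) = -1 → non-residue.
(125/223) = -1 → non-residue.
Total quadratic residues among the 3: 1.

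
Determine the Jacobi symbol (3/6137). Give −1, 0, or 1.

-1

Reciprocity: 3 ≡ 3 and 6137 ≡ 1 (mod 4), so (3/6137) = +(6137/3).
Reduce top mod 3: now compute (2/3).
Pull out 2: since 3 ≡ 3 (mod 8), (2/3) = -1.
Reached (1/3) = 1. Collecting the sign flips along the way, the symbol is -1.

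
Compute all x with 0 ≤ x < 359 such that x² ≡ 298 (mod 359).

Since 359 ≡ 3 (mod 4), a square root of 298 is 298^((359+1)/4) = 298^90 mod 359.
Repeated squaring: 298^2≡131, 298^4≡288, 298^8≡15, 298^16≡225, 298^32≡6, 298^64≡36 (mod 359).
298^90 = 298^(64+16+8+2) ≡ 235 (mod 359).
Check: 235² = 55225 ≡ 298 (mod 359). The two roots are 124 and 235.

124, 235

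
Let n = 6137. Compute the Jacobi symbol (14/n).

Pull out 2: since 6137 ≡ 1 (mod 8), (2/6137) = +1.
Reciprocity: 7 ≡ 3 and 6137 ≡ 1 (mod 4), so (7/6137) = +(6137/7).
Reduce top mod 7: now compute (5/7).
Reciprocity: 5 ≡ 1 and 7 ≡ 3 (mod 4), so (5/7) = +(7/5).
Reduce top mod 5: now compute (2/5).
Pull out 2: since 5 ≡ 5 (mod 8), (2/5) = -1.
Reached (1/5) = 1. Collecting the sign flips along the way, the symbol is -1.

-1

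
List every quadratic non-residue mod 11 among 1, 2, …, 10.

2 6 7 8 10

Square k = 1,…,5 (k and 11−k give the same square):
1²=1, 2²=4, 3²=9, 4²≡5, 5²≡3 (mod 11).
The residues are {1, 3, 4, 5, 9}; the non-residues are the remaining 5 nonzero classes.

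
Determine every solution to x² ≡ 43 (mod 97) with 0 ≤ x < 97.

25, 72

97 ≡ 1 (mod 4), so we find a root by search.
Trying successive values, 25² = 625 ≡ 43 (mod 97). The other root is 97 − 25 = 72.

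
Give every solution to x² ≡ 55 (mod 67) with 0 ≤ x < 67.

Since 67 ≡ 3 (mod 4), a square root of 55 is 55^((67+1)/4) = 55^17 mod 67.
Repeated squaring: 55^2≡10, 55^4≡33, 55^8≡17, 55^16≡21 (mod 67).
55^17 = 55^(16+1) ≡ 16 (mod 67).
Check: 16² = 256 ≡ 55 (mod 67). The two roots are 16 and 51.

16, 51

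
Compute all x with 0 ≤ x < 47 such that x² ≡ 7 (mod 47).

17, 30

Since 47 ≡ 3 (mod 4), a square root of 7 is 7^((47+1)/4) = 7^12 mod 47.
Repeated squaring: 7^2≡2, 7^4≡4, 7^8≡16 (mod 47).
7^12 = 7^(8+4) ≡ 17 (mod 47).
Check: 17² = 289 ≡ 7 (mod 47). The two roots are 17 and 30.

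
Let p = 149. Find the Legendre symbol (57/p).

-1

Reciprocity: 57 ≡ 1 and 149 ≡ 1 (mod 4), so (57/149) = +(149/57).
Reduce top mod 57: now compute (35/57).
Reciprocity: 35 ≡ 3 and 57 ≡ 1 (mod 4), so (35/57) = +(57/35).
Reduce top mod 35: now compute (22/35).
Pull out 2: since 35 ≡ 3 (mod 8), (2/35) = -1.
Reciprocity: 11 ≡ 3 and 35 ≡ 3 (mod 4), so (11/35) = −(35/11).
Reduce top mod 11: now compute (2/11).
Pull out 2: since 11 ≡ 3 (mod 8), (2/11) = -1.
Reached (1/11) = 1. Collecting the sign flips along the way, the symbol is -1.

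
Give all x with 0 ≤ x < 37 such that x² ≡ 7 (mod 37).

9, 28

37 ≡ 1 (mod 4), so we find a root by search.
Trying successive values, 9² = 81 ≡ 7 (mod 37). The other root is 37 − 9 = 28.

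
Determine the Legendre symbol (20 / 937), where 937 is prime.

-1

Euler's criterion: (20/937) ≡ 20^468 (mod 937).
20^2 ≡ 400 (mod 937)
20^4 ≡ 710 (mod 937)
20^8 ≡ 931 (mod 937)
20^16 ≡ 36 (mod 937)
20^32 ≡ 359 (mod 937)
20^64 ≡ 512 (mod 937)
20^128 ≡ 721 (mod 937)
20^256 ≡ 743 (mod 937)
20^468 = 20^(256+128+64+16+4) ≡ 936 (mod 937).
Result is 936 ≡ −1, so (20/937) = −1.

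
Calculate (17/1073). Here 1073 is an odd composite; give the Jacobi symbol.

1

Reciprocity: 17 ≡ 1 and 1073 ≡ 1 (mod 4), so (17/1073) = +(1073/17).
Reduce top mod 17: now compute (2/17).
Pull out 2: since 17 ≡ 1 (mod 8), (2/17) = +1.
Reached (1/17) = 1. Collecting the sign flips along the way, the symbol is +1.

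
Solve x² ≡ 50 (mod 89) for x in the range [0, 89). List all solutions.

89 ≡ 1 (mod 4), so we find a root by search.
Trying successive values, 36² = 1296 ≡ 50 (mod 89). The other root is 89 − 36 = 53.

36, 53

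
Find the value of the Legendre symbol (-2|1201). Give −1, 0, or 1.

First reduce: -2 ≡ 1199 (mod 1201).
Reciprocity: 1199 ≡ 3 and 1201 ≡ 1 (mod 4), so (1199/1201) = +(1201/1199).
Reduce top mod 1199: now compute (2/1199).
Pull out 2: since 1199 ≡ 7 (mod 8), (2/1199) = +1.
Reached (1/1199) = 1. Collecting the sign flips along the way, the symbol is +1.

1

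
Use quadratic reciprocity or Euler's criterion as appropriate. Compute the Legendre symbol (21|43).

1

Euler's criterion: (21/43) ≡ 21^21 (mod 43).
21^2 ≡ 11 (mod 43)
21^4 ≡ 35 (mod 43)
21^8 ≡ 21 (mod 43)
21^16 ≡ 11 (mod 43)
21^21 = 21^(16+4+1) ≡ 1 (mod 43).
Result is 1, so (21/43) = 1.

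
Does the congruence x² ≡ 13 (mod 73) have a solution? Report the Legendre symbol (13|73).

-1

Euler's criterion: (13/73) ≡ 13^36 (mod 73).
13^2 ≡ 23 (mod 73)
13^4 ≡ 18 (mod 73)
13^8 ≡ 32 (mod 73)
13^16 ≡ 2 (mod 73)
13^32 ≡ 4 (mod 73)
13^36 = 13^(32+4) ≡ 72 (mod 73).
Result is 72 ≡ −1, so (13/73) = −1.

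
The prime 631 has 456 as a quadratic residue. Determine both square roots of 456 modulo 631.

Since 631 ≡ 3 (mod 4), a square root of 456 is 456^((631+1)/4) = 456^158 mod 631.
Repeated squaring: 456^2≡337, 456^4≡620, 456^8≡121, 456^16≡128, 456^32≡609, 456^64≡484, 456^128≡155 (mod 631).
456^158 = 456^(128+16+8+4+2) ≡ 355 (mod 631).
Check: 355² = 126025 ≡ 456 (mod 631). The two roots are 276 and 355.

276, 355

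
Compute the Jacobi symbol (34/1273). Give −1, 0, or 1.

Pull out 2: since 1273 ≡ 1 (mod 8), (2/1273) = +1.
Reciprocity: 17 ≡ 1 and 1273 ≡ 1 (mod 4), so (17/1273) = +(1273/17).
Reduce top mod 17: now compute (15/17).
Reciprocity: 15 ≡ 3 and 17 ≡ 1 (mod 4), so (15/17) = +(17/15).
Reduce top mod 15: now compute (2/15).
Pull out 2: since 15 ≡ 7 (mod 8), (2/15) = +1.
Reached (1/15) = 1. Collecting the sign flips along the way, the symbol is +1.

1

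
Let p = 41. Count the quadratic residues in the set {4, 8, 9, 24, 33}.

4

(4/41) = +1 → QR.
(8/41) = +1 → QR.
(9/41) = +1 → QR.
(24/41) = -1 → non-residue.
(33/41) = +1 → QR.
Total quadratic residues among the 5: 4.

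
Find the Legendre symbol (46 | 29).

First reduce: 46 ≡ 17 (mod 29).
Reciprocity: 17 ≡ 1 and 29 ≡ 1 (mod 4), so (17/29) = +(29/17).
Reduce top mod 17: now compute (12/17).
Pull out 2^2: since 17 ≡ 1 (mod 8), (2/17) = +1, so (2/17)^2 = +1.
Reciprocity: 3 ≡ 3 and 17 ≡ 1 (mod 4), so (3/17) = +(17/3).
Reduce top mod 3: now compute (2/3).
Pull out 2: since 3 ≡ 3 (mod 8), (2/3) = -1.
Reached (1/3) = 1. Collecting the sign flips along the way, the symbol is -1.

-1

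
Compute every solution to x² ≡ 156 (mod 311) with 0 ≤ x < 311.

33, 278

Since 311 ≡ 3 (mod 4), a square root of 156 is 156^((311+1)/4) = 156^78 mod 311.
Repeated squaring: 156^2≡78, 156^4≡175, 156^8≡147, 156^16≡150, 156^32≡108, 156^64≡157 (mod 311).
156^78 = 156^(64+8+4+2) ≡ 278 (mod 311).
Check: 278² = 77284 ≡ 156 (mod 311). The two roots are 33 and 278.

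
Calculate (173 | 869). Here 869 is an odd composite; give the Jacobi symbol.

Reciprocity: 173 ≡ 1 and 869 ≡ 1 (mod 4), so (173/869) = +(869/173).
Reduce top mod 173: now compute (4/173).
Pull out 2^2: since 173 ≡ 5 (mod 8), (2/173) = -1, so (2/173)^2 = +1.
Reached (1/173) = 1. Collecting the sign flips along the way, the symbol is +1.

1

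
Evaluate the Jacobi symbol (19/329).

Reciprocity: 19 ≡ 3 and 329 ≡ 1 (mod 4), so (19/329) = +(329/19).
Reduce top mod 19: now compute (6/19).
Pull out 2: since 19 ≡ 3 (mod 8), (2/19) = -1.
Reciprocity: 3 ≡ 3 and 19 ≡ 3 (mod 4), so (3/19) = −(19/3).
Reduce top mod 3: now compute (1/3).
Reached (1/3) = 1. Collecting the sign flips along the way, the symbol is +1.

1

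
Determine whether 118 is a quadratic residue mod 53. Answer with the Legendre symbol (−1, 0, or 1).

First reduce: 118 ≡ 12 (mod 53).
Pull out 2^2: since 53 ≡ 5 (mod 8), (2/53) = -1, so (2/53)^2 = +1.
Reciprocity: 3 ≡ 3 and 53 ≡ 1 (mod 4), so (3/53) = +(53/3).
Reduce top mod 3: now compute (2/3).
Pull out 2: since 3 ≡ 3 (mod 8), (2/3) = -1.
Reached (1/3) = 1. Collecting the sign flips along the way, the symbol is -1.

-1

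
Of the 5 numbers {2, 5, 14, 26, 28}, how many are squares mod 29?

(2/29) = -1 → non-residue.
(5/29) = +1 → QR.
(14/29) = -1 → non-residue.
(26/29) = -1 → non-residue.
(28/29) = +1 → QR.
Total quadratic residues among the 5: 2.

2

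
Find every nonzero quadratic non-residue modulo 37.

Square k = 1,…,18 (k and 37−k give the same square):
1²=1, 2²=4, 3²=9, 4²=16, 5²=25, 6²=36, 7²≡12, 8²≡27, 9²≡7, 10²≡26, 11²≡10, 12²≡33, 13²≡21, 14²≡11, 15²≡3, 16²≡34, 17²≡30, 18²≡28 (mod 37).
The residues are {1, 3, 4, 7, 9, 10, 11, 12, 16, 21, 25, 26, 27, 28, 30, 33, 34, 36}; the non-residues are the remaining 18 nonzero classes.

2, 5, 6, 8, 13, 14, 15, 17, 18, 19, 20, 22, 23, 24, 29, 31, 32, 35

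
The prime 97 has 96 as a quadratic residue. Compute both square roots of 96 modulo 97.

97 ≡ 1 (mod 4), so we find a root by search.
Trying successive values, 22² = 484 ≡ 96 (mod 97). The other root is 97 − 22 = 75.

22, 75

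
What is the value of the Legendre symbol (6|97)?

1

Euler's criterion: (6/97) ≡ 6^48 (mod 97).
6^2 ≡ 36 (mod 97)
6^4 ≡ 35 (mod 97)
6^8 ≡ 61 (mod 97)
6^16 ≡ 35 (mod 97)
6^32 ≡ 61 (mod 97)
6^48 = 6^(32+16) ≡ 1 (mod 97).
Result is 1, so (6/97) = 1.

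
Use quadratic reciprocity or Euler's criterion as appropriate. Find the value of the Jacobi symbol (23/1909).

0

Reciprocity: 23 ≡ 3 and 1909 ≡ 1 (mod 4), so (23/1909) = +(1909/23).
Reduce top mod 23: now compute (0/23).
Top reduces to 0: gcd > 1, so the symbol is 0.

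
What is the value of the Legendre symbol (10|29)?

Euler's criterion: (10/29) ≡ 10^14 (mod 29).
10^2 ≡ 13 (mod 29)
10^4 ≡ 24 (mod 29)
10^8 ≡ 25 (mod 29)
10^14 = 10^(8+4+2) ≡ 28 (mod 29).
Result is 28 ≡ −1, so (10/29) = −1.

-1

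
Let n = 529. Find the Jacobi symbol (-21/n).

First reduce: -21 ≡ 508 (mod 529).
Pull out 2^2: since 529 ≡ 1 (mod 8), (2/529) = +1, so (2/529)^2 = +1.
Reciprocity: 127 ≡ 3 and 529 ≡ 1 (mod 4), so (127/529) = +(529/127).
Reduce top mod 127: now compute (21/127).
Reciprocity: 21 ≡ 1 and 127 ≡ 3 (mod 4), so (21/127) = +(127/21).
Reduce top mod 21: now compute (1/21).
Reached (1/21) = 1. Collecting the sign flips along the way, the symbol is +1.

1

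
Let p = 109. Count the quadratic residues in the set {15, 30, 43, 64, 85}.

(15/109) = +1 → QR.
(30/109) = -1 → non-residue.
(43/109) = +1 → QR.
(64/109) = +1 → QR.
(85/109) = -1 → non-residue.
Total quadratic residues among the 5: 3.

3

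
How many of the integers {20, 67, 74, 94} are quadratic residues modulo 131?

3

(20/131) = +1 → QR.
(67/131) = -1 → non-residue.
(74/131) = +1 → QR.
(94/131) = +1 → QR.
Total quadratic residues among the 4: 3.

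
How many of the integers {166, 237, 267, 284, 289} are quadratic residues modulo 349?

(166/349) = -1 → non-residue.
(237/349) = -1 → non-residue.
(267/349) = -1 → non-residue.
(284/349) = -1 → non-residue.
(289/349) = +1 → QR.
Total quadratic residues among the 5: 1.

1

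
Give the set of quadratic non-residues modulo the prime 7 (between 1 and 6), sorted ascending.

Square k = 1,…,3 (k and 7−k give the same square):
1²=1, 2²=4, 3²≡2 (mod 7).
The residues are {1, 2, 4}; the non-residues are the remaining 3 nonzero classes.

3 5 6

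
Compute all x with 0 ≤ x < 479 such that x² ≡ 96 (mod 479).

196, 283

Since 479 ≡ 3 (mod 4), a square root of 96 is 96^((479+1)/4) = 96^120 mod 479.
Repeated squaring: 96^2≡115, 96^4≡292, 96^8≡2, 96^16≡4, 96^32≡16, 96^64≡256 (mod 479).
96^120 = 96^(64+32+16+8) ≡ 196 (mod 479).
Check: 196² = 38416 ≡ 96 (mod 479). The two roots are 196 and 283.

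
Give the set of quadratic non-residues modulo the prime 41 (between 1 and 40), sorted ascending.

Square k = 1,…,20 (k and 41−k give the same square):
1²=1, 2²=4, 3²=9, 4²=16, 5²=25, 6²=36, 7²≡8, 8²≡23, 9²≡40, 10²≡18, 11²≡39, 12²≡21, 13²≡5, 14²≡32, 15²≡20, 16²≡10, 17²≡2, 18²≡37, 19²≡33, 20²≡31 (mod 41).
The residues are {1, 2, 4, 5, 8, 9, 10, 16, 18, 20, 21, 23, 25, 31, 32, 33, 36, 37, 39, 40}; the non-residues are the remaining 20 nonzero classes.

3, 6, 7, 11, 12, 13, 14, 15, 17, 19, 22, 24, 26, 27, 28, 29, 30, 34, 35, 38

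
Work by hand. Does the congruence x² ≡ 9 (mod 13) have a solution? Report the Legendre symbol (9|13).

1

Reciprocity: 9 ≡ 1 and 13 ≡ 1 (mod 4), so (9/13) = +(13/9).
Reduce top mod 9: now compute (4/9).
Pull out 2^2: since 9 ≡ 1 (mod 8), (2/9) = +1, so (2/9)^2 = +1.
Reached (1/9) = 1. Collecting the sign flips along the way, the symbol is +1.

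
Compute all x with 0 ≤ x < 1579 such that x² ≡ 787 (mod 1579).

336, 1243

Since 1579 ≡ 3 (mod 4), a square root of 787 is 787^((1579+1)/4) = 787^395 mod 1579.
Repeated squaring: 787^2≡401, 787^4≡1322, 787^8≡1310, 787^16≡1306, 787^32≡316, 787^64≡379, 787^128≡1531, 787^256≡725 (mod 1579).
787^395 = 787^(256+128+8+2+1) ≡ 336 (mod 1579).
Check: 336² = 112896 ≡ 787 (mod 1579). The two roots are 336 and 1243.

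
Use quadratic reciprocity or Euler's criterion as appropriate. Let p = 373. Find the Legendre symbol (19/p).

-1

Reciprocity: 19 ≡ 3 and 373 ≡ 1 (mod 4), so (19/373) = +(373/19).
Reduce top mod 19: now compute (12/19).
Pull out 2^2: since 19 ≡ 3 (mod 8), (2/19) = -1, so (2/19)^2 = +1.
Reciprocity: 3 ≡ 3 and 19 ≡ 3 (mod 4), so (3/19) = −(19/3).
Reduce top mod 3: now compute (1/3).
Reached (1/3) = 1. Collecting the sign flips along the way, the symbol is -1.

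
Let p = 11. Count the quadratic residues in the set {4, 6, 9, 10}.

2

(4/11) = +1 → QR.
(6/11) = -1 → non-residue.
(9/11) = +1 → QR.
(10/11) = -1 → non-residue.
Total quadratic residues among the 4: 2.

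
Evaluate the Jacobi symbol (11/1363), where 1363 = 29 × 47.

Reciprocity: 11 ≡ 3 and 1363 ≡ 3 (mod 4), so (11/1363) = −(1363/11).
Reduce top mod 11: now compute (10/11).
Pull out 2: since 11 ≡ 3 (mod 8), (2/11) = -1.
Reciprocity: 5 ≡ 1 and 11 ≡ 3 (mod 4), so (5/11) = +(11/5).
Reduce top mod 5: now compute (1/5).
Reached (1/5) = 1. Collecting the sign flips along the way, the symbol is +1.

1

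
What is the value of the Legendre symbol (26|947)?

1

Euler's criterion: (26/947) ≡ 26^473 (mod 947).
26^2 ≡ 676 (mod 947)
26^4 ≡ 522 (mod 947)
26^8 ≡ 695 (mod 947)
26^16 ≡ 55 (mod 947)
26^32 ≡ 184 (mod 947)
26^64 ≡ 711 (mod 947)
26^128 ≡ 770 (mod 947)
26^256 ≡ 78 (mod 947)
26^473 = 26^(256+128+64+16+8+1) ≡ 1 (mod 947).
Result is 1, so (26/947) = 1.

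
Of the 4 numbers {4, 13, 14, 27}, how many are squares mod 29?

2

(4/29) = +1 → QR.
(13/29) = +1 → QR.
(14/29) = -1 → non-residue.
(27/29) = -1 → non-residue.
Total quadratic residues among the 4: 2.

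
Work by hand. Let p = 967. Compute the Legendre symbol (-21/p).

-1

Euler's criterion: (-21/967) ≡ 946^483 (mod 967).
946^2 ≡ 441 (mod 967)
946^4 ≡ 114 (mod 967)
946^8 ≡ 425 (mod 967)
946^16 ≡ 763 (mod 967)
946^32 ≡ 35 (mod 967)
946^64 ≡ 258 (mod 967)
946^128 ≡ 808 (mod 967)
946^256 ≡ 139 (mod 967)
946^483 = 946^(256+128+64+32+2+1) ≡ 966 (mod 967).
Result is 966 ≡ −1, so (-21/967) = −1.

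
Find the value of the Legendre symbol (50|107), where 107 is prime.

-1

Pull out 2: since 107 ≡ 3 (mod 8), (2/107) = -1.
Reciprocity: 25 ≡ 1 and 107 ≡ 3 (mod 4), so (25/107) = +(107/25).
Reduce top mod 25: now compute (7/25).
Reciprocity: 7 ≡ 3 and 25 ≡ 1 (mod 4), so (7/25) = +(25/7).
Reduce top mod 7: now compute (4/7).
Pull out 2^2: since 7 ≡ 7 (mod 8), (2/7) = +1, so (2/7)^2 = +1.
Reached (1/7) = 1. Collecting the sign flips along the way, the symbol is -1.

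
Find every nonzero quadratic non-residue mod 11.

Square k = 1,…,5 (k and 11−k give the same square):
1²=1, 2²=4, 3²=9, 4²≡5, 5²≡3 (mod 11).
The residues are {1, 3, 4, 5, 9}; the non-residues are the remaining 5 nonzero classes.

2,6,7,8,10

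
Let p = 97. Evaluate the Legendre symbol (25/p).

Euler's criterion: (25/97) ≡ 25^48 (mod 97).
25^2 ≡ 43 (mod 97)
25^4 ≡ 6 (mod 97)
25^8 ≡ 36 (mod 97)
25^16 ≡ 35 (mod 97)
25^32 ≡ 61 (mod 97)
25^48 = 25^(32+16) ≡ 1 (mod 97).
Result is 1, so (25/97) = 1.

1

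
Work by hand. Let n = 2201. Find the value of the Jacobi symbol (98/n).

1

Pull out 2: since 2201 ≡ 1 (mod 8), (2/2201) = +1.
Reciprocity: 49 ≡ 1 and 2201 ≡ 1 (mod 4), so (49/2201) = +(2201/49).
Reduce top mod 49: now compute (45/49).
Reciprocity: 45 ≡ 1 and 49 ≡ 1 (mod 4), so (45/49) = +(49/45).
Reduce top mod 45: now compute (4/45).
Pull out 2^2: since 45 ≡ 5 (mod 8), (2/45) = -1, so (2/45)^2 = +1.
Reached (1/45) = 1. Collecting the sign flips along the way, the symbol is +1.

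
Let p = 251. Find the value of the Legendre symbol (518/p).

First reduce: 518 ≡ 16 (mod 251).
Pull out 2^4: since 251 ≡ 3 (mod 8), (2/251) = -1, so (2/251)^4 = +1.
Reached (1/251) = 1. Collecting the sign flips along the way, the symbol is +1.

1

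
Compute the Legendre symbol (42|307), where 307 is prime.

1

Pull out 2: since 307 ≡ 3 (mod 8), (2/307) = -1.
Reciprocity: 21 ≡ 1 and 307 ≡ 3 (mod 4), so (21/307) = +(307/21).
Reduce top mod 21: now compute (13/21).
Reciprocity: 13 ≡ 1 and 21 ≡ 1 (mod 4), so (13/21) = +(21/13).
Reduce top mod 13: now compute (8/13).
Pull out 2^3: since 13 ≡ 5 (mod 8), (2/13) = -1, so (2/13)^3 = -1.
Reached (1/13) = 1. Collecting the sign flips along the way, the symbol is +1.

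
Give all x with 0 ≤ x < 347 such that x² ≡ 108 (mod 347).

124, 223

Since 347 ≡ 3 (mod 4), a square root of 108 is 108^((347+1)/4) = 108^87 mod 347.
Repeated squaring: 108^2≡213, 108^4≡259, 108^8≡110, 108^16≡302, 108^32≡290, 108^64≡126 (mod 347).
108^87 = 108^(64+16+4+2+1) ≡ 124 (mod 347).
Check: 124² = 15376 ≡ 108 (mod 347). The two roots are 124 and 223.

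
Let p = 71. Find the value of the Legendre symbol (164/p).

-1

Euler's criterion: (164/71) ≡ 22^35 (mod 71).
22^2 ≡ 58 (mod 71)
22^4 ≡ 27 (mod 71)
22^8 ≡ 19 (mod 71)
22^16 ≡ 6 (mod 71)
22^32 ≡ 36 (mod 71)
22^35 = 22^(32+2+1) ≡ 70 (mod 71).
Result is 70 ≡ −1, so (164/71) = −1.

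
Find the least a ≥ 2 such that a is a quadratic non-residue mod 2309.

2

(2/2309) = −1, so 2 is the smallest positive non-residue mod 2309.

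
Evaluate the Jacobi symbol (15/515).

0

Reciprocity: 15 ≡ 3 and 515 ≡ 3 (mod 4), so (15/515) = −(515/15).
Reduce top mod 15: now compute (5/15).
Reciprocity: 5 ≡ 1 and 15 ≡ 3 (mod 4), so (5/15) = +(15/5).
Reduce top mod 5: now compute (0/5).
Top reduces to 0: gcd > 1, so the symbol is 0.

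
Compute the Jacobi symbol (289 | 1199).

Reciprocity: 289 ≡ 1 and 1199 ≡ 3 (mod 4), so (289/1199) = +(1199/289).
Reduce top mod 289: now compute (43/289).
Reciprocity: 43 ≡ 3 and 289 ≡ 1 (mod 4), so (43/289) = +(289/43).
Reduce top mod 43: now compute (31/43).
Reciprocity: 31 ≡ 3 and 43 ≡ 3 (mod 4), so (31/43) = −(43/31).
Reduce top mod 31: now compute (12/31).
Pull out 2^2: since 31 ≡ 7 (mod 8), (2/31) = +1, so (2/31)^2 = +1.
Reciprocity: 3 ≡ 3 and 31 ≡ 3 (mod 4), so (3/31) = −(31/3).
Reduce top mod 3: now compute (1/3).
Reached (1/3) = 1. Collecting the sign flips along the way, the symbol is +1.

1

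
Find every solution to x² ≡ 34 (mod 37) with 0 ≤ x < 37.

37 ≡ 1 (mod 4), so we find a root by search.
Trying successive values, 16² = 256 ≡ 34 (mod 37). The other root is 37 − 16 = 21.

16, 21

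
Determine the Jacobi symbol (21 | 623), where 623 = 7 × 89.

0

Reciprocity: 21 ≡ 1 and 623 ≡ 3 (mod 4), so (21/623) = +(623/21).
Reduce top mod 21: now compute (14/21).
Pull out 2: since 21 ≡ 5 (mod 8), (2/21) = -1.
Reciprocity: 7 ≡ 3 and 21 ≡ 1 (mod 4), so (7/21) = +(21/7).
Reduce top mod 7: now compute (0/7).
Top reduces to 0: gcd > 1, so the symbol is 0.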